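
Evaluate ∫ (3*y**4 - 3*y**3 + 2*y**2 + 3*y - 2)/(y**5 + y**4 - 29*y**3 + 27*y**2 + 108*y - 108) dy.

Factor the denominator: (y - 3)**2*(y - 1)*(y + 2)*(y + 6).
Partial-fraction decomposition: 1147/(567*(y + 6)) - 6/(25*(y + 2)) + 1/(28*(y - 1)) + 9569/(8100*(y - 3)) + 187/(90*(y - 3)**2).
Integrate each term; A/(y−a) gives A·log|y−a|; A/(y−a)² gives −A/(y−a).

9569*log(y - 3)/8100 + log(y - 1)/28 - 6*log(y + 2)/25 + 1147*log(y + 6)/567 - 187/(90*y - 270) + C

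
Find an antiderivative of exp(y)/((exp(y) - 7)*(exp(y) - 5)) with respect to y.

log(exp(y) - 7)/2 - log(exp(y) - 5)/2 + C

Let u = e^y, du = e^y dy.
The integral becomes ∫ du/((u-5)(u-7)); decompose into partial fractions.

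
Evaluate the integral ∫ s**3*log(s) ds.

Use integration by parts with u = log(s), dv = s**3 ds.
Then du = 1/s ds and v = s**4/4.

s**4*log(s)/4 - s**4/16 + C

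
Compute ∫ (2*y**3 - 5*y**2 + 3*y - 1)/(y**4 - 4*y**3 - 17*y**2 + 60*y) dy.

Factor the denominator: y*(y - 5)*(y - 3)*(y + 4).
Partial-fraction decomposition: 221/(252*(y + 4)) - 17/(42*(y - 3)) + 139/(90*(y - 5)) - 1/(60*y).
Integrate each term: A/(y−a) contributes A·log|y−a|.

-log(y)/60 + 139*log(y - 5)/90 - 17*log(y - 3)/42 + 221*log(y + 4)/252 + C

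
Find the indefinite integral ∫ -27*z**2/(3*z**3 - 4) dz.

Let u = 3*z**3 - 4, so du = (9*z**2) dz.
Rewriting, the integral becomes -3·∫ 1/u du = -3·log(u).
Substituting back, u = 3*z**3 - 4.

-3*log(3*z**3 - 4) + C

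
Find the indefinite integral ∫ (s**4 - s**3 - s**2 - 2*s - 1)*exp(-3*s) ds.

Use integration by parts with u = s**4 - s**3 - s**2 - 2*s - 1, dv = exp(-3*s) ds, so v = -exp(-3*s)/3.
Apply parts 4 times (tabular method): alternate signs, differentiate u down to 0, integrate dv up.

(-27*s**4 - 9*s**3 + 18*s**2 + 66*s + 49)*exp(-3*s)/81 + C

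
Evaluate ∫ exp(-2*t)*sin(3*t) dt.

Let I denote the integral. Integrate by parts with u = sin(3*t), dv = exp(-2*t) dt, so v = -exp(-2*t)/2: I = -exp(-2*t)*sin(3*t)/2 + (3/2)·∫ exp(-2*t)*cos(3*t) dt.
Apply parts again with u = cos(3*t), dv = exp(-2*t) dt: ∫ exp(-2*t)*cos(3*t) dt = -exp(-2*t)*cos(3*t)/2 − (3/2)·I. Substituting back brings back I: I = -exp(-2*t)*sin(3*t)/2 - 3*exp(-2*t)*cos(3*t)/4 − (9/4)·I.
Solving for I: (1 + 9/4)·I equals the remaining terms, so I = (4/13)·(-exp(-2*t)*sin(3*t)/2 - 3*exp(-2*t)*cos(3*t)/4).

-2*exp(-2*t)*sin(3*t)/13 - 3*exp(-2*t)*cos(3*t)/13 + C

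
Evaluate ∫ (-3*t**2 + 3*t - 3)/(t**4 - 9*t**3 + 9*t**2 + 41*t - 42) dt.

-43*log(t - 7)/72 + 21*log(t - 3)/40 - log(t - 1)/12 + 7*log(t + 2)/45 + C

Factor the denominator: (t - 7)*(t - 3)*(t - 1)*(t + 2).
Partial-fraction decomposition: 7/(45*(t + 2)) - 1/(12*(t - 1)) + 21/(40*(t - 3)) - 43/(72*(t - 7)).
Integrate each term: A/(t−a) contributes A·log|t−a|.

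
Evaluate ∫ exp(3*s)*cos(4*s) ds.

4*exp(3*s)*sin(4*s)/25 + 3*exp(3*s)*cos(4*s)/25 + C

Let I denote the integral. Integrate by parts with u = cos(4*s), dv = exp(3*s) ds, so v = exp(3*s)/3: I = exp(3*s)*cos(4*s)/3 + (4/3)·∫ exp(3*s)*sin(4*s) ds.
Apply parts again with u = sin(4*s), dv = exp(3*s) ds: ∫ exp(3*s)*sin(4*s) ds = exp(3*s)*sin(4*s)/3 − (4/3)·I. Substituting back brings back I: I = 4*exp(3*s)*sin(4*s)/9 + exp(3*s)*cos(4*s)/3 − (16/9)·I.
Solving for I: (1 + 16/9)·I equals the remaining terms, so I = (9/25)·(4*exp(3*s)*sin(4*s)/9 + exp(3*s)*cos(4*s)/3).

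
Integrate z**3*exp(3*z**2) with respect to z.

Let u = z², du = 2z dz; rewrite as (1/2)∫ u^1·exp(3u) du.
Now integrate by parts 1 time.

(3*z**2 - 1)*exp(3*z**2)/18 + C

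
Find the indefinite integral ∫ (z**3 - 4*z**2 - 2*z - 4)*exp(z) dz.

(z**3 - 7*z**2 + 12*z - 16)*exp(z) + C

Use integration by parts with u = z**3 - 4*z**2 - 2*z - 4, dv = exp(z) dz, so v = exp(z).
Apply parts 3 times (tabular method): alternate signs, differentiate u down to 0, integrate dv up.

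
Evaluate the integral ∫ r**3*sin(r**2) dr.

Let u = r², du = 2r dr; rewrite as (1/2)∫ u^1·sin(1u) du.
Now integrate by parts 1 time.

-r**2*cos(r**2)/2 + sin(r**2)/2 + C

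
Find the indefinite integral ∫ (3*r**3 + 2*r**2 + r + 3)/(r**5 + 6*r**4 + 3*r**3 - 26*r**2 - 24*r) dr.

Factor the denominator: r*(r - 2)*(r + 1)*(r + 3)*(r + 4).
Partial-fraction decomposition: -161/(72*(r + 4)) + 21/(10*(r + 3)) + 1/(18*(r + 1)) + 37/(180*(r - 2)) - 1/(8*r).
Integrate each term: A/(r−a) contributes A·log|r−a|.

-log(r)/8 + 37*log(r - 2)/180 + log(r + 1)/18 + 21*log(r + 3)/10 - 161*log(r + 4)/72 + C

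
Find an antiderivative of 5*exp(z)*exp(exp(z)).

5*exp(exp(z)) + C

Let u = exp(z), so du = (exp(z)) dz.
Rewriting, the integral becomes 5·∫ e^u du = 5·e^u.
Substituting back, u = exp(z).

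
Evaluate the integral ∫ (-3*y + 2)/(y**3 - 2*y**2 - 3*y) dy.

Factor the denominator: y*(y - 3)*(y + 1).
Partial-fraction decomposition: 5/(4*(y + 1)) - 7/(12*(y - 3)) - 2/(3*y).
Integrate each term: A/(y−a) contributes A·log|y−a|.

-2*log(y)/3 - 7*log(y - 3)/12 + 5*log(y + 1)/4 + C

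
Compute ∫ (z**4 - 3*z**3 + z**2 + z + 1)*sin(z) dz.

-z**4*cos(z) + 4*z**3*sin(z) + 3*z**3*cos(z) - 9*z**2*sin(z) + 11*z**2*cos(z) - 22*z*sin(z) - 19*z*cos(z) + 19*sin(z) - 23*cos(z) + C

Use integration by parts with u = z**4 - 3*z**3 + z**2 + z + 1, dv = sin(z) dz, so v = -cos(z).
Apply parts 4 times (tabular method): alternate signs, differentiate u down to 0, integrate dv up.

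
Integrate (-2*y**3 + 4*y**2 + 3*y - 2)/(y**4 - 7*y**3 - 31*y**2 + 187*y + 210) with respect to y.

Factor the denominator: (y - 7)*(y - 6)*(y + 1)*(y + 5).
Partial-fraction decomposition: -111/(176*(y + 5)) + 1/(224*(y + 1)) + 272/(77*(y - 6)) - 157/(32*(y - 7)).
Integrate each term: A/(y−a) contributes A·log|y−a|.

-157*log(y - 7)/32 + 272*log(y - 6)/77 + log(y + 1)/224 - 111*log(y + 5)/176 + C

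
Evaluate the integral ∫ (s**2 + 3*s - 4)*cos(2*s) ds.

Use integration by parts with u = s**2 + 3*s - 4, dv = cos(2*s) ds, so v = sin(2*s)/2.
Apply parts 2 times (tabular method): alternate signs, differentiate u down to 0, integrate dv up.

s**2*sin(2*s)/2 + 3*s*sin(2*s)/2 + s*cos(2*s)/2 - 9*sin(2*s)/4 + 3*cos(2*s)/4 + C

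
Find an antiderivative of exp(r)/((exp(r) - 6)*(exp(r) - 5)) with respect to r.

Let u = e^r, du = e^r dr.
The integral becomes ∫ du/((u-5)(u-6)); decompose into partial fractions.

log(exp(r) - 6) - log(exp(r) - 5) + C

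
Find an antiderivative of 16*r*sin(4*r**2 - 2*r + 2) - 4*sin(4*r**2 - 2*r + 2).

-2*cos(4*r**2 - 2*r + 2) + C

Let u = 4*r**2 - 2*r + 2, so du = (8*r - 2) dr.
Rewriting, the integral becomes 2·∫ sin(u) du = 2·-cos(u).
Substituting back, u = 4*r**2 - 2*r + 2.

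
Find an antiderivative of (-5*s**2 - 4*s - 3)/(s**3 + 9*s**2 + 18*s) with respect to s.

-log(s)/6 + 4*log(s + 3) - 53*log(s + 6)/6 + C

Factor the denominator: s*(s + 3)*(s + 6).
Partial-fraction decomposition: -53/(6*(s + 6)) + 4/(s + 3) - 1/(6*s).
Integrate each term: A/(s−a) contributes A·log|s−a|.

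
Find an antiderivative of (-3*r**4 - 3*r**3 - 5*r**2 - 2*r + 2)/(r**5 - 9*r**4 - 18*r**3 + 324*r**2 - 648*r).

Factor the denominator: r*(r - 6)**2*(r - 3)*(r + 6).
Partial-fraction decomposition: -1703/(3888*(r + 6)) - 373/(243*(r - 3)) - 1327/(1296*(r - 6)) - 2363/(108*(r - 6)**2) - 1/(324*r).
Integrate each term; A/(r−a) gives A·log|r−a|; A/(r−a)² gives −A/(r−a).

-log(r)/324 - 1327*log(r - 6)/1296 - 373*log(r - 3)/243 - 1703*log(r + 6)/3888 + 2363/(108*r - 648) + C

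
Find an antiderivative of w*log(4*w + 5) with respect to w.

Use integration by parts with u = log(4*w + 5), dv = w dw.
Then du = 4/(4*w + 5) dw and v = w**2/2.

w**2*log(4*w + 5)/2 - w**2/4 + 5*w/8 - 25*log(4*w + 5)/32 + C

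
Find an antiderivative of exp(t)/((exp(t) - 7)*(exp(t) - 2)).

log(exp(t) - 7)/5 - log(exp(t) - 2)/5 + C

Let u = e^t, du = e^t dt.
The integral becomes ∫ du/((u-2)(u-7)); decompose into partial fractions.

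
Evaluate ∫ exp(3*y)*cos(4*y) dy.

Let I denote the integral. Integrate by parts with u = cos(4*y), dv = exp(3*y) dy, so v = exp(3*y)/3: I = exp(3*y)*cos(4*y)/3 + (4/3)·∫ exp(3*y)*sin(4*y) dy.
Apply parts again with u = sin(4*y), dv = exp(3*y) dy: ∫ exp(3*y)*sin(4*y) dy = exp(3*y)*sin(4*y)/3 − (4/3)·I. Substituting back brings back I: I = 4*exp(3*y)*sin(4*y)/9 + exp(3*y)*cos(4*y)/3 − (16/9)·I.
Solving for I: (1 + 16/9)·I equals the remaining terms, so I = (9/25)·(4*exp(3*y)*sin(4*y)/9 + exp(3*y)*cos(4*y)/3).

4*exp(3*y)*sin(4*y)/25 + 3*exp(3*y)*cos(4*y)/25 + C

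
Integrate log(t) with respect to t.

t*log(t) - t + C

Use integration by parts with u = log(t), dv = dt.
Then du = 1/t dt and v = t.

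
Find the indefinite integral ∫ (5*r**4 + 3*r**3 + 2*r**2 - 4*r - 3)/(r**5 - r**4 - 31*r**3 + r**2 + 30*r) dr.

Factor the denominator: r*(r - 6)*(r - 1)*(r + 1)*(r + 5).
Partial-fraction decomposition: 939/(440*(r + 5)) - 5/(56*(r + 1)) - 1/(20*(r - 1)) + 2391/(770*(r - 6)) - 1/(10*r).
Integrate each term: A/(r−a) contributes A·log|r−a|.

-log(r)/10 + 2391*log(r - 6)/770 - log(r - 1)/20 - 5*log(r + 1)/56 + 939*log(r + 5)/440 + C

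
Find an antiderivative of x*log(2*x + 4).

Use integration by parts with u = log(2*x + 4), dv = x dx.
Then du = 2/(2*x + 4) dx and v = x**2/2.

x**2*log(2*x + 4)/2 - x**2/4 + x - 2*log(x + 2) + C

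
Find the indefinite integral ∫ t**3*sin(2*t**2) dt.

Let u = t², du = 2t dt; rewrite as (1/2)∫ u^1·sin(2u) du.
Now integrate by parts 1 time.

-t**2*cos(2*t**2)/4 + sin(2*t**2)/8 + C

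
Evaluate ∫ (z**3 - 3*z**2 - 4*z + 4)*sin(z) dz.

Use integration by parts with u = z**3 - 3*z**2 - 4*z + 4, dv = sin(z) dz, so v = -cos(z).
Apply parts 3 times (tabular method): alternate signs, differentiate u down to 0, integrate dv up.

-z**3*cos(z) + 3*z**2*sin(z) + 3*z**2*cos(z) - 6*z*sin(z) + 10*z*cos(z) - 10*sin(z) - 10*cos(z) + C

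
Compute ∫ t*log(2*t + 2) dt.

Use integration by parts with u = log(2*t + 2), dv = t dt.
Then du = 2/(2*t + 2) dt and v = t**2/2.

t**2*log(2*t + 2)/2 - t**2/4 + t/2 - log(t + 1)/2 + C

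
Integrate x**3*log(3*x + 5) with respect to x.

Use integration by parts with u = log(3*x + 5), dv = x**3 dx.
Then du = 3/(3*x + 5) dx and v = x**4/4.

x**4*log(3*x + 5)/4 - x**4/16 + 5*x**3/36 - 25*x**2/72 + 125*x/108 - 625*log(3*x + 5)/324 + C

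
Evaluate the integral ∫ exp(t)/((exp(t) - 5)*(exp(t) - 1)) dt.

Let u = e^t, du = e^t dt.
The integral becomes ∫ du/((u-1)(u-5)); decompose into partial fractions.

log(exp(t) - 5)/4 - log(exp(t) - 1)/4 + C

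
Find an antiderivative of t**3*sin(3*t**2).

Let u = t², du = 2t dt; rewrite as (1/2)∫ u^1·sin(3u) du.
Now integrate by parts 1 time.

-t**2*cos(3*t**2)/6 + sin(3*t**2)/18 + C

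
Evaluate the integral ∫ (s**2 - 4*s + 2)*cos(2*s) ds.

s**2*sin(2*s)/2 - 2*s*sin(2*s) + s*cos(2*s)/2 + 3*sin(2*s)/4 - cos(2*s) + C

Use integration by parts with u = s**2 - 4*s + 2, dv = cos(2*s) ds, so v = sin(2*s)/2.
Apply parts 2 times (tabular method): alternate signs, differentiate u down to 0, integrate dv up.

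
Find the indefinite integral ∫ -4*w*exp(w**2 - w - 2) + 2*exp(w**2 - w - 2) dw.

-2*exp(w**2 - w - 2) + C

Let u = w**2 - w - 2, so du = (2*w - 1) dw.
Rewriting, the integral becomes -2·∫ e^u du = -2·e^u.
Substituting back, u = w**2 - w - 2.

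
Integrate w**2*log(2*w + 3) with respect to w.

Use integration by parts with u = log(2*w + 3), dv = w**2 dw.
Then du = 2/(2*w + 3) dw and v = w**3/3.

w**3*log(2*w + 3)/3 - w**3/9 + w**2/4 - 3*w/4 + 9*log(2*w + 3)/8 + C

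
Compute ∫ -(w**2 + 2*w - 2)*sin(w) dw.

Use integration by parts with u = w**2 + 2*w - 2, dv = -sin(w) dw, so v = cos(w).
Apply parts 2 times (tabular method): alternate signs, differentiate u down to 0, integrate dv up.

w**2*cos(w) - 2*w*sin(w) + 2*w*cos(w) - 2*sin(w) - 4*cos(w) + C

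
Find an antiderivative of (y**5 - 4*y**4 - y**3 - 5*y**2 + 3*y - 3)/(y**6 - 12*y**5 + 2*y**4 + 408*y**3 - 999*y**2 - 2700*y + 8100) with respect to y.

-1607*log(y - 6)/891 + 387*log(y - 5)/160 + 49*log(y - 3)/288 - 199*log(y + 3)/2592 + 513*log(y + 5)/1760 - 67/(9*y - 54) + C

Factor the denominator: (y - 6)**2*(y - 5)*(y - 3)*(y + 3)*(y + 5).
Partial-fraction decomposition: 513/(1760*(y + 5)) - 199/(2592*(y + 3)) + 49/(288*(y - 3)) + 387/(160*(y - 5)) - 1607/(891*(y - 6)) + 67/(9*(y - 6)**2).
Integrate each term; A/(y−a) gives A·log|y−a|; A/(y−a)² gives −A/(y−a).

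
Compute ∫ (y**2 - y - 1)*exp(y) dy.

Use integration by parts with u = y**2 - y - 1, dv = exp(y) dy, so v = exp(y).
Apply parts 2 times (tabular method): alternate signs, differentiate u down to 0, integrate dv up.

(y**2 - 3*y + 2)*exp(y) + C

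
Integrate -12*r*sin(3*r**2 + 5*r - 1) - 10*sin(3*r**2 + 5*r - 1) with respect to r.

Let u = 3*r**2 + 5*r - 1, so du = (6*r + 5) dr.
Rewriting, the integral becomes -2·∫ sin(u) du = -2·-cos(u).
Substituting back, u = 3*r**2 + 5*r - 1.

2*cos(3*r**2 + 5*r - 1) + C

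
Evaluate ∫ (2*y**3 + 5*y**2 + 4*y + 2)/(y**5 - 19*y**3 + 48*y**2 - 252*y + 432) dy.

Factor the denominator: (y - 4)*(y - 2)*(y + 6)*(y**2 + 9).
Partial-fraction decomposition: -(2263*y - 2598)/(14625*(y**2 + 9)) - 137/(1800*(y + 6)) - 23/(104*(y - 2)) + 113/(250*(y - 4)).
Integrate each term; A/(y−a) gives A·log|y−a|; the (By+D)/(y²+p²) term gives a log and an atan.

113*log(y - 4)/250 - 23*log(y - 2)/104 - 137*log(y + 6)/1800 - 2263*log(y**2 + 9)/29250 + 866*atan(y/3)/14625 + C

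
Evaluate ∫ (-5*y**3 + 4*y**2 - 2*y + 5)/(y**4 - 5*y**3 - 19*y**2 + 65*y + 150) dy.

Factor the denominator: (y - 5)**2*(y + 2)*(y + 3).
Partial-fraction decomposition: -91/(32*(y + 3)) + 65/(49*(y + 2)) - 5461/(1568*(y - 5)) - 265/(28*(y - 5)**2).
Integrate each term; A/(y−a) gives A·log|y−a|; A/(y−a)² gives −A/(y−a).

-5461*log(y - 5)/1568 + 65*log(y + 2)/49 - 91*log(y + 3)/32 + 265/(28*y - 140) + C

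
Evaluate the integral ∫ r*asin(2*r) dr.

r**2*asin(2*r)/2 + r*sqrt(-4*r**2 + 1)/8 - asin(2*r)/16 + C

Use integration by parts with u = arcsin(2*r), dv = r dr.
Then du = 2/sqrt(-4*r**2 + 1) dr.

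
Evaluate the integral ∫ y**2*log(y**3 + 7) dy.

y**3*log(y**3 + 7)/3 - y**3/3 + 7*log(y**3 + 7)/3 + C

Let u = y**3 + 7, so du = (3*y**2) dy.
The integral becomes (1/3)·∫ log(u) du; integrate by parts with u′=log(u), dv′=du.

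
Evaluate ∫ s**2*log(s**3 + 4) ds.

Let u = s**3 + 4, so du = (3*s**2) ds.
The integral becomes (1/3)·∫ log(u) du; integrate by parts with u′=log(u), dv′=du.

s**3*log(s**3 + 4)/3 - s**3/3 + 4*log(s**3 + 4)/3 + C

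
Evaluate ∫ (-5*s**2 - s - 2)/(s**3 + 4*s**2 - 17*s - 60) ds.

-86*log(s - 4)/63 + 22*log(s + 3)/7 - 61*log(s + 5)/9 + C

Factor the denominator: (s - 4)*(s + 3)*(s + 5).
Partial-fraction decomposition: -61/(9*(s + 5)) + 22/(7*(s + 3)) - 86/(63*(s - 4)).
Integrate each term: A/(s−a) contributes A·log|s−a|.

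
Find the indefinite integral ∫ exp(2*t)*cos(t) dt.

Let I denote the integral. Integrate by parts with u = cos(t), dv = exp(2*t) dt, so v = exp(2*t)/2: I = exp(2*t)*cos(t)/2 + (1/2)·∫ exp(2*t)*sin(t) dt.
Apply parts again with u = sin(t), dv = exp(2*t) dt: ∫ exp(2*t)*sin(t) dt = exp(2*t)*sin(t)/2 − (1/2)·I. Substituting back brings back I: I = exp(2*t)*sin(t)/4 + exp(2*t)*cos(t)/2 − (1/4)·I.
Solving for I: (1 + 1/4)·I equals the remaining terms, so I = (4/5)·(exp(2*t)*sin(t)/4 + exp(2*t)*cos(t)/2).

exp(2*t)*sin(t)/5 + 2*exp(2*t)*cos(t)/5 + C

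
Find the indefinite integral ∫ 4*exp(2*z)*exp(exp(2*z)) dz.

Let u = exp(2*z), so du = (2*exp(2*z)) dz.
Rewriting, the integral becomes 2·∫ e^u du = 2·e^u.
Substituting back, u = exp(2*z).

2*exp(exp(2*z)) + C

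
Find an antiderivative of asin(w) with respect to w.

Use integration by parts with u = arcsin(w), dv = dw.
Then du = 1/sqrt(-w**2 + 1) dw.

w*asin(w) + sqrt(-w**2 + 1) + C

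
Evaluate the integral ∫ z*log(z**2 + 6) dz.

Let u = z**2 + 6, so du = (2*z) dz.
The integral becomes (1/2)·∫ log(u) du; integrate by parts with u′=log(u), dv′=du.

z**2*log(z**2 + 6)/2 - z**2/2 + 3*log(z**2 + 6) + C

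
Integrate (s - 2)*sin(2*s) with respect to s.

-s*cos(2*s)/2 + sin(2*s)/4 + cos(2*s) + C

Use integration by parts with u = s - 2, dv = sin(2*s) ds, so v = -cos(2*s)/2.
Apply parts 1 times (tabular method): alternate signs, differentiate u down to 0, integrate dv up.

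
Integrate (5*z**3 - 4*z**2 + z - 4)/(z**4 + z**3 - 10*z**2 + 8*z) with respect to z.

Factor the denominator: z*(z - 2)*(z - 1)*(z + 4).
Partial-fraction decomposition: 49/(15*(z + 4)) + 2/(5*(z - 1)) + 11/(6*(z - 2)) - 1/(2*z).
Integrate each term: A/(z−a) contributes A·log|z−a|.

-log(z)/2 + 11*log(z - 2)/6 + 2*log(z - 1)/5 + 49*log(z + 4)/15 + C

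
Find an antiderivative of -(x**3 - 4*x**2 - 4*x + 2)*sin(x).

x**3*cos(x) - 3*x**2*sin(x) - 4*x**2*cos(x) + 8*x*sin(x) - 10*x*cos(x) + 10*sin(x) + 10*cos(x) + C

Use integration by parts with u = x**3 - 4*x**2 - 4*x + 2, dv = -sin(x) dx, so v = cos(x).
Apply parts 3 times (tabular method): alternate signs, differentiate u down to 0, integrate dv up.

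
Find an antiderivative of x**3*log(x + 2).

Use integration by parts with u = log(x + 2), dv = x**3 dx.
Then du = 1/(x + 2) dx and v = x**4/4.

x**4*log(x + 2)/4 - x**4/16 + x**3/6 - x**2/2 + 2*x - 4*log(x + 2) + C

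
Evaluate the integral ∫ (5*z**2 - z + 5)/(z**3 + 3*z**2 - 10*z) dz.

Factor the denominator: z*(z - 2)*(z + 5).
Partial-fraction decomposition: 27/(7*(z + 5)) + 23/(14*(z - 2)) - 1/(2*z).
Integrate each term: A/(z−a) contributes A·log|z−a|.

-log(z)/2 + 23*log(z - 2)/14 + 27*log(z + 5)/7 + C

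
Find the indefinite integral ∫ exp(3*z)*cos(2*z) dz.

2*exp(3*z)*sin(2*z)/13 + 3*exp(3*z)*cos(2*z)/13 + C

Let I denote the integral. Integrate by parts with u = cos(2*z), dv = exp(3*z) dz, so v = exp(3*z)/3: I = exp(3*z)*cos(2*z)/3 + (2/3)·∫ exp(3*z)*sin(2*z) dz.
Apply parts again with u = sin(2*z), dv = exp(3*z) dz: ∫ exp(3*z)*sin(2*z) dz = exp(3*z)*sin(2*z)/3 − (2/3)·I. Substituting back brings back I: I = 2*exp(3*z)*sin(2*z)/9 + exp(3*z)*cos(2*z)/3 − (4/9)·I.
Solving for I: (1 + 4/9)·I equals the remaining terms, so I = (9/13)·(2*exp(3*z)*sin(2*z)/9 + exp(3*z)*cos(2*z)/3).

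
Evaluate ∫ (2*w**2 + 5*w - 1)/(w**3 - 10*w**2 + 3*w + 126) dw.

Factor the denominator: (w - 7)*(w - 6)*(w + 3).
Partial-fraction decomposition: 1/(45*(w + 3)) - 101/(9*(w - 6)) + 66/(5*(w - 7)).
Integrate each term: A/(w−a) contributes A·log|w−a|.

66*log(w - 7)/5 - 101*log(w - 6)/9 + log(w + 3)/45 + C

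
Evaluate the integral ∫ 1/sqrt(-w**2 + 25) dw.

asin(w/5) + C

Substitute w = 5·sin(θ), so dw = 5·cos(θ) dθ and the radical becomes sqrt(-w**2 + 25) = 5·cos(θ) by the Pythagorean identity.
Integrate the resulting trig expression in θ, then back-substitute θ = asin(w/5), sin(θ) = w/5, cos(θ) = sqrt(-w**2 + 25)/5 (absorbing any constant into C).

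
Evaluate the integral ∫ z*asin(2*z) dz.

Use integration by parts with u = arcsin(2*z), dv = z dz.
Then du = 2/sqrt(-4*z**2 + 1) dz.

z**2*asin(2*z)/2 + z*sqrt(-4*z**2 + 1)/8 - asin(2*z)/16 + C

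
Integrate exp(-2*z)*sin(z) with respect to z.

Let I denote the integral. Integrate by parts with u = sin(z), dv = exp(-2*z) dz, so v = -exp(-2*z)/2: I = -exp(-2*z)*sin(z)/2 + (1/2)·∫ exp(-2*z)*cos(z) dz.
Apply parts again with u = cos(z), dv = exp(-2*z) dz: ∫ exp(-2*z)*cos(z) dz = -exp(-2*z)*cos(z)/2 − (1/2)·I. Substituting back brings back I: I = -exp(-2*z)*sin(z)/2 - exp(-2*z)*cos(z)/4 − (1/4)·I.
Solving for I: (1 + 1/4)·I equals the remaining terms, so I = (4/5)·(-exp(-2*z)*sin(z)/2 - exp(-2*z)*cos(z)/4).

-2*exp(-2*z)*sin(z)/5 - exp(-2*z)*cos(z)/5 + C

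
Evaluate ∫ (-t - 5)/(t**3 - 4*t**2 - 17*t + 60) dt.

Factor the denominator: (t - 5)*(t - 3)*(t + 4).
Partial-fraction decomposition: -1/(63*(t + 4)) + 4/(7*(t - 3)) - 5/(9*(t - 5)).
Integrate each term: A/(t−a) contributes A·log|t−a|.

-5*log(t - 5)/9 + 4*log(t - 3)/7 - log(t + 4)/63 + C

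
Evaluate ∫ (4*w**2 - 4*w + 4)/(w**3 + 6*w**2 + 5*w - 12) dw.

Factor the denominator: (w - 1)*(w + 3)*(w + 4).
Partial-fraction decomposition: 84/(5*(w + 4)) - 13/(w + 3) + 1/(5*(w - 1)).
Integrate each term: A/(w−a) contributes A·log|w−a|.

log(w - 1)/5 - 13*log(w + 3) + 84*log(w + 4)/5 + C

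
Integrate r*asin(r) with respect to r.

Use integration by parts with u = arcsin(r), dv = r dr.
Then du = 1/sqrt(-r**2 + 1) dr.

r**2*asin(r)/2 + r*sqrt(-r**2 + 1)/4 - asin(r)/4 + C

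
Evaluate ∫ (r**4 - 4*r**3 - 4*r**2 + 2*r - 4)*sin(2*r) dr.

Use integration by parts with u = r**4 - 4*r**3 - 4*r**2 + 2*r - 4, dv = sin(2*r) dr, so v = -cos(2*r)/2.
Apply parts 4 times (tabular method): alternate signs, differentiate u down to 0, integrate dv up.

-r**4*cos(2*r)/2 + r**3*sin(2*r) + 2*r**3*cos(2*r) - 3*r**2*sin(2*r) + 7*r**2*cos(2*r)/2 - 7*r*sin(2*r)/2 - 4*r*cos(2*r) + 2*sin(2*r) + cos(2*r)/4 + C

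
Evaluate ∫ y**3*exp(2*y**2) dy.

Let u = y², du = 2y dy; rewrite as (1/2)∫ u^1·exp(2u) du.
Now integrate by parts 1 time.

(2*y**2 - 1)*exp(2*y**2)/8 + C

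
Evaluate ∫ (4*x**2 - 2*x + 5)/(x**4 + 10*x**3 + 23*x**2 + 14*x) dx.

Factor the denominator: x*(x + 1)*(x + 2)*(x + 7).
Partial-fraction decomposition: -43/(42*(x + 7)) + 5/(2*(x + 2)) - 11/(6*(x + 1)) + 5/(14*x).
Integrate each term: A/(x−a) contributes A·log|x−a|.

5*log(x)/14 - 11*log(x + 1)/6 + 5*log(x + 2)/2 - 43*log(x + 7)/42 + C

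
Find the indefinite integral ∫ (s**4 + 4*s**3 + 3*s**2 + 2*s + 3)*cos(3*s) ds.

Use integration by parts with u = s**4 + 4*s**3 + 3*s**2 + 2*s + 3, dv = cos(3*s) ds, so v = sin(3*s)/3.
Apply parts 4 times (tabular method): alternate signs, differentiate u down to 0, integrate dv up.

s**4*sin(3*s)/3 + 4*s**3*sin(3*s)/3 + 4*s**3*cos(3*s)/9 + 5*s**2*sin(3*s)/9 + 4*s**2*cos(3*s)/3 - 2*s*sin(3*s)/9 + 10*s*cos(3*s)/27 + 71*sin(3*s)/81 - 2*cos(3*s)/27 + C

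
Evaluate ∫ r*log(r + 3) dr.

Use integration by parts with u = log(r + 3), dv = r dr.
Then du = 1/(r + 3) dr and v = r**2/2.

r**2*log(r + 3)/2 - r**2/4 + 3*r/2 - 9*log(r + 3)/2 + C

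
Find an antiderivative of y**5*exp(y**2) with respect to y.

Let u = y², du = 2y dy; rewrite as (1/2)∫ u^2·exp(1u) du.
Now integrate by parts 2 times.

(y**4 - 2*y**2 + 2)*exp(y**2)/2 + C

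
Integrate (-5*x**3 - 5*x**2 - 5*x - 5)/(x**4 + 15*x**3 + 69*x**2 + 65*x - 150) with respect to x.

Factor the denominator: (x - 1)*(x + 5)**2*(x + 6).
Partial-fraction decomposition: -925/(7*(x + 6)) + 1145/(9*(x + 5)) - 260/(3*(x + 5)**2) - 5/(63*(x - 1)).
Integrate each term; A/(x−a) gives A·log|x−a|; A/(x−a)² gives −A/(x−a).

-5*log(x - 1)/63 + 1145*log(x + 5)/9 - 925*log(x + 6)/7 + 260/(3*x + 15) + C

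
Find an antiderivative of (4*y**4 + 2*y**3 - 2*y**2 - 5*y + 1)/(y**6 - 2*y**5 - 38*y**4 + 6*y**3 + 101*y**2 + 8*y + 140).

Factor the denominator: (y - 7)*(y - 2)*(y + 2)*(y + 5)*(y**2 + 1).
Partial-fraction decomposition: -7*(19*y - 17)/(3250*(y**2 + 1)) - 53/(156*(y + 5)) + 17/(180*(y + 2)) - 9/(100*(y - 2)) + 1693/(4500*(y - 7)).
Integrate each term; A/(y−a) gives A·log|y−a|; the (By+D)/(y²+p²) term gives a log and an atan.

1693*log(y - 7)/4500 - 9*log(y - 2)/100 + 17*log(y + 2)/180 - 53*log(y + 5)/156 - 133*log(y**2 + 1)/6500 + 119*atan(y)/3250 + C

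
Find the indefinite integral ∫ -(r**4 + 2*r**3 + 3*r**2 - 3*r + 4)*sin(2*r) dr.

r**4*cos(2*r)/2 - r**3*sin(2*r) + r**3*cos(2*r) - 3*r**2*sin(2*r)/2 - 3*r*cos(2*r) + 3*sin(2*r)/2 + 2*cos(2*r) + C

Use integration by parts with u = r**4 + 2*r**3 + 3*r**2 - 3*r + 4, dv = -sin(2*r) dr, so v = cos(2*r)/2.
Apply parts 4 times (tabular method): alternate signs, differentiate u down to 0, integrate dv up.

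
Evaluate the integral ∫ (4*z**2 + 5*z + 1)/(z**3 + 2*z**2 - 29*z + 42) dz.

26*log(z - 3)/5 - 3*log(z - 2) + 9*log(z + 7)/5 + C

Factor the denominator: (z - 3)*(z - 2)*(z + 7).
Partial-fraction decomposition: 9/(5*(z + 7)) - 3/(z - 2) + 26/(5*(z - 3)).
Integrate each term: A/(z−a) contributes A·log|z−a|.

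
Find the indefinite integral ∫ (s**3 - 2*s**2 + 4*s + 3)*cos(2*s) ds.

s**3*sin(2*s)/2 - s**2*sin(2*s) + 3*s**2*cos(2*s)/4 + 5*s*sin(2*s)/4 - s*cos(2*s) + 2*sin(2*s) + 5*cos(2*s)/8 + C

Use integration by parts with u = s**3 - 2*s**2 + 4*s + 3, dv = cos(2*s) ds, so v = sin(2*s)/2.
Apply parts 3 times (tabular method): alternate signs, differentiate u down to 0, integrate dv up.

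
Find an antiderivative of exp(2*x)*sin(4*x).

Let I denote the integral. Integrate by parts with u = sin(4*x), dv = exp(2*x) dx, so v = exp(2*x)/2: I = exp(2*x)*sin(4*x)/2 − 2·∫ exp(2*x)*cos(4*x) dx.
Apply parts again with u = cos(4*x), dv = exp(2*x) dx: ∫ exp(2*x)*cos(4*x) dx = exp(2*x)*cos(4*x)/2 + 2·I. Substituting back brings back I: I = exp(2*x)*sin(4*x)/2 - exp(2*x)*cos(4*x) − 4·I.
Solving for I: (1 + 4)·I equals the remaining terms, so I = (1/5)·(exp(2*x)*sin(4*x)/2 - exp(2*x)*cos(4*x)).

exp(2*x)*sin(4*x)/10 - exp(2*x)*cos(4*x)/5 + C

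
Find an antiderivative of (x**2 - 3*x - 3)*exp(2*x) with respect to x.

Use integration by parts with u = x**2 - 3*x - 3, dv = exp(2*x) dx, so v = exp(2*x)/2.
Apply parts 2 times (tabular method): alternate signs, differentiate u down to 0, integrate dv up.

(x**2 - 4*x - 1)*exp(2*x)/2 + C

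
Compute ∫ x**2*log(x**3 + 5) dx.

x**3*log(x**3 + 5)/3 - x**3/3 + 5*log(x**3 + 5)/3 + C

Let u = x**3 + 5, so du = (3*x**2) dx.
The integral becomes (1/3)·∫ log(u) du; integrate by parts with u′=log(u), dv′=du.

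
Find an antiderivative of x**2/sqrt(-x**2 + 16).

Substitute x = 4·sin(θ), so dx = 4·cos(θ) dθ and the radical becomes sqrt(-x**2 + 16) = 4·cos(θ) by the Pythagorean identity.
Integrate the resulting trig expression in θ, then back-substitute θ = asin(x/4), sin(θ) = x/4, cos(θ) = sqrt(-x**2 + 16)/4 (absorbing any constant into C).

-x*sqrt(-x**2 + 16)/2 + 8*asin(x/4) + C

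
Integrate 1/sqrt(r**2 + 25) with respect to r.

Substitute r = 5·tan(θ), so dr = 5·sec(θ)^2 dθ and the radical becomes sqrt(r**2 + 25) = 5·sec(θ) by the Pythagorean identity.
Integrate the resulting trig expression in θ, then back-substitute tan(θ) = r/5, sec(θ) = sqrt(r**2 + 25)/5 (absorbing any constant into C).

log(r + sqrt(r**2 + 25)) + C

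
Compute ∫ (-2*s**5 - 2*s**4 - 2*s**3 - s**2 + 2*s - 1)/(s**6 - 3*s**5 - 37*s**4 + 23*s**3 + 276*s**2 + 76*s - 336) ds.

Factor the denominator: (s - 7)*(s - 3)*(s - 1)*(s + 2)**2*(s + 4).
Partial-fraction decomposition: -149/(140*(s + 4)) + 3251/(8100*(s + 2)) - 13/(90*(s + 2)**2) - 1/(90*(s - 1)) + 353/(700*(s - 3)) - 593/(324*(s - 7)).
Integrate each term; A/(s−a) gives A·log|s−a|; A/(s−a)² gives −A/(s−a).

-593*log(s - 7)/324 + 353*log(s - 3)/700 - log(s - 1)/90 + 3251*log(s + 2)/8100 - 149*log(s + 4)/140 + 13/(90*s + 180) + C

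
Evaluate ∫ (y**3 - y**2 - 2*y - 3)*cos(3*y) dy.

y**3*sin(3*y)/3 - y**2*sin(3*y)/3 + y**2*cos(3*y)/3 - 8*y*sin(3*y)/9 - 2*y*cos(3*y)/9 - 25*sin(3*y)/27 - 8*cos(3*y)/27 + C

Use integration by parts with u = y**3 - y**2 - 2*y - 3, dv = cos(3*y) dy, so v = sin(3*y)/3.
Apply parts 3 times (tabular method): alternate signs, differentiate u down to 0, integrate dv up.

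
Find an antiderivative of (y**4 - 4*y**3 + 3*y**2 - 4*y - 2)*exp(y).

Use integration by parts with u = y**4 - 4*y**3 + 3*y**2 - 4*y - 2, dv = exp(y) dy, so v = exp(y).
Apply parts 4 times (tabular method): alternate signs, differentiate u down to 0, integrate dv up.

(y**4 - 8*y**3 + 27*y**2 - 58*y + 56)*exp(y) + C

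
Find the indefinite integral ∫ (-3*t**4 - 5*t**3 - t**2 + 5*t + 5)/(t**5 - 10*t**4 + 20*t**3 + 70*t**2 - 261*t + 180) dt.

Factor the denominator: (t - 5)*(t - 4)*(t - 3)*(t - 1)*(t + 3).
Partial-fraction decomposition: -127/(1344*(t + 3)) - 1/(96*(t - 1)) - 367/(24*(t - 3)) + 1079/(21*(t - 4)) - 2495/(64*(t - 5)).
Integrate each term: A/(t−a) contributes A·log|t−a|.

-2495*log(t - 5)/64 + 1079*log(t - 4)/21 - 367*log(t - 3)/24 - log(t - 1)/96 - 127*log(t + 3)/1344 + C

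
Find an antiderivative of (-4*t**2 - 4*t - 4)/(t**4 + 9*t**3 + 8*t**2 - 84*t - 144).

-52*log(t - 3)/315 + 3*log(t + 2)/10 - 13*log(t + 4)/7 + 31*log(t + 6)/18 + C

Factor the denominator: (t - 3)*(t + 2)*(t + 4)*(t + 6).
Partial-fraction decomposition: 31/(18*(t + 6)) - 13/(7*(t + 4)) + 3/(10*(t + 2)) - 52/(315*(t - 3)).
Integrate each term: A/(t−a) contributes A·log|t−a|.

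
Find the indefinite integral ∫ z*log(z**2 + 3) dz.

z**2*log(z**2 + 3)/2 - z**2/2 + 3*log(z**2 + 3)/2 + C

Let u = z**2 + 3, so du = (2*z) dz.
The integral becomes (1/2)·∫ log(u) du; integrate by parts with u′=log(u), dv′=du.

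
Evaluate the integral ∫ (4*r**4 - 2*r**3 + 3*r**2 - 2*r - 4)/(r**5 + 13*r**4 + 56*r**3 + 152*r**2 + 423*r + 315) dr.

Factor the denominator: (r + 1)*(r + 5)*(r + 7)*(r**2 + 9).
Partial-fraction decomposition: -(6223*r + 9277)/(9860*(r**2 + 9)) + 10447/(696*(r + 7)) - 2831/(272*(r + 5)) + 7/(240*(r + 1)).
Integrate each term; A/(r−a) gives A·log|r−a|; the (Br+D)/(r²+p²) term gives a log and an atan.

7*log(r + 1)/240 - 2831*log(r + 5)/272 + 10447*log(r + 7)/696 - 6223*log(r**2 + 9)/19720 - 9277*atan(r/3)/29580 + C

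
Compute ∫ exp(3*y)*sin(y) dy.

Let I denote the integral. Integrate by parts with u = sin(y), dv = exp(3*y) dy, so v = exp(3*y)/3: I = exp(3*y)*sin(y)/3 − (1/3)·∫ exp(3*y)*cos(y) dy.
Apply parts again with u = cos(y), dv = exp(3*y) dy: ∫ exp(3*y)*cos(y) dy = exp(3*y)*cos(y)/3 + (1/3)·I. Substituting back brings back I: I = exp(3*y)*sin(y)/3 - exp(3*y)*cos(y)/9 − (1/9)·I.
Solving for I: (1 + 1/9)·I equals the remaining terms, so I = (9/10)·(exp(3*y)*sin(y)/3 - exp(3*y)*cos(y)/9).

3*exp(3*y)*sin(y)/10 - exp(3*y)*cos(y)/10 + C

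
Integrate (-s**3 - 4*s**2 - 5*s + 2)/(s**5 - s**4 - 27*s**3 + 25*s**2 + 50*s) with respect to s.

Factor the denominator: s*(s - 5)*(s - 2)*(s + 1)*(s + 5).
Partial-fraction decomposition: 13/(350*(s + 5)) - 1/(18*(s + 1)) + 16/(63*(s - 2)) - 62/(225*(s - 5)) + 1/(25*s).
Integrate each term: A/(s−a) contributes A·log|s−a|.

log(s)/25 - 62*log(s - 5)/225 + 16*log(s - 2)/63 - log(s + 1)/18 + 13*log(s + 5)/350 + C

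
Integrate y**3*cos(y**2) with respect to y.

Let u = y², du = 2y dy; rewrite as (1/2)∫ u^1·cos(1u) du.
Now integrate by parts 1 time.

y**2*sin(y**2)/2 + cos(y**2)/2 + C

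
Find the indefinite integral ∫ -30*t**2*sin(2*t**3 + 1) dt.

Let u = 2*t**3 + 1, so du = (6*t**2) dt.
Rewriting, the integral becomes -5·∫ sin(u) du = -5·-cos(u).
Substituting back, u = 2*t**3 + 1.

5*cos(2*t**3 + 1) + C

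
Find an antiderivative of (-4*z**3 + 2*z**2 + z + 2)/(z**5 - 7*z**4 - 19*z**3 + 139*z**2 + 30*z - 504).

Factor the denominator: (z - 7)*(z - 3)**2*(z + 2)*(z + 4).
Partial-fraction decomposition: 13/(49*(z + 4)) - 4/(45*(z + 2)) + 2439/(3920*(z - 3)) + 17/(28*(z - 3)**2) - 115/(144*(z - 7)).
Integrate each term; A/(z−a) gives A·log|z−a|; A/(z−a)² gives −A/(z−a).

-115*log(z - 7)/144 + 2439*log(z - 3)/3920 - 4*log(z + 2)/45 + 13*log(z + 4)/49 - 17/(28*z - 84) + C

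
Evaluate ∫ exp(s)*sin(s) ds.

Let I denote the integral. Integrate by parts with u = sin(s), dv = exp(s) ds, so v = exp(s): I = exp(s)*sin(s) − ∫ exp(s)*cos(s) ds.
Apply parts again with u = cos(s), dv = exp(s) ds: ∫ exp(s)*cos(s) ds = exp(s)*cos(s) + I. Substituting back brings back I: I = exp(s)*sin(s) - exp(s)*cos(s) − I.
Solving for I: (1 + 1)·I equals the remaining terms, so I = (1/2)·(exp(s)*sin(s) - exp(s)*cos(s)).

exp(s)*sin(s)/2 - exp(s)*cos(s)/2 + C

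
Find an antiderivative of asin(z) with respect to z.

z*asin(z) + sqrt(-z**2 + 1) + C

Use integration by parts with u = arcsin(z), dv = dz.
Then du = 1/sqrt(-z**2 + 1) dz.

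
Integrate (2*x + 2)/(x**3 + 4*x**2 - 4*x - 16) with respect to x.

-log(x + 4)/2 + log(x**2 - 4)/4 + C

Factor the denominator: (x - 2)*(x + 2)*(x + 4).
Partial-fraction decomposition: -1/(2*(x + 4)) + 1/(4*(x + 2)) + 1/(4*(x - 2)).
Integrate each term: A/(x−a) contributes A·log|x−a|.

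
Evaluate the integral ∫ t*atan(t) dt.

Use integration by parts with u = arctan(t), dv = t dt.
Then du = 1/(t**2 + 1) dt.

t**2*atan(t)/2 - t/2 + atan(t)/2 + C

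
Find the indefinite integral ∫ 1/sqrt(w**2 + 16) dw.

Substitute w = 4·tan(θ), so dw = 4·sec(θ)^2 dθ and the radical becomes sqrt(w**2 + 16) = 4·sec(θ) by the Pythagorean identity.
Integrate the resulting trig expression in θ, then back-substitute tan(θ) = w/4, sec(θ) = sqrt(w**2 + 16)/4 (absorbing any constant into C).

log(w + sqrt(w**2 + 16)) + C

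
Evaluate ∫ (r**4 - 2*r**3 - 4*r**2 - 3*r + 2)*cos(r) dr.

r**4*sin(r) - 2*r**3*sin(r) + 4*r**3*cos(r) - 16*r**2*sin(r) - 6*r**2*cos(r) + 9*r*sin(r) - 32*r*cos(r) + 34*sin(r) + 9*cos(r) + C

Use integration by parts with u = r**4 - 2*r**3 - 4*r**2 - 3*r + 2, dv = cos(r) dr, so v = sin(r).
Apply parts 4 times (tabular method): alternate signs, differentiate u down to 0, integrate dv up.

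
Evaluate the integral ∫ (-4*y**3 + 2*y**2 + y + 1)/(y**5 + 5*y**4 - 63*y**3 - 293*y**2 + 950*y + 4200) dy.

Factor the denominator: (y - 6)*(y - 5)*(y + 4)*(y + 5)*(y + 7).
Partial-fraction decomposition: 61/(39*(y + 7)) - 273/(110*(y + 5)) + 19/(18*(y + 4)) + 37/(90*(y - 5)) - 157/(286*(y - 6)).
Integrate each term: A/(y−a) contributes A·log|y−a|.

-157*log(y - 6)/286 + 37*log(y - 5)/90 + 19*log(y + 4)/18 - 273*log(y + 5)/110 + 61*log(y + 7)/39 + C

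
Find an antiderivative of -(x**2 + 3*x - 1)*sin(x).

x**2*cos(x) - 2*x*sin(x) + 3*x*cos(x) - 3*sin(x) - 3*cos(x) + C

Use integration by parts with u = x**2 + 3*x - 1, dv = -sin(x) dx, so v = cos(x).
Apply parts 2 times (tabular method): alternate signs, differentiate u down to 0, integrate dv up.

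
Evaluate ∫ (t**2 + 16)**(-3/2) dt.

Substitute t = 4·tan(θ), so dt = 4·sec(θ)^2 dθ and the radical becomes sqrt(t**2 + 16) = 4·sec(θ) by the Pythagorean identity.
Integrate the resulting trig expression in θ, then back-substitute tan(θ) = t/4, sec(θ) = sqrt(t**2 + 16)/4 (absorbing any constant into C).

t/(16*sqrt(t**2 + 16)) + C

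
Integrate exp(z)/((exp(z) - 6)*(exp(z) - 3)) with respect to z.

Let u = e^z, du = e^z dz.
The integral becomes ∫ du/((u-3)(u-6)); decompose into partial fractions.

log(exp(z) - 6)/3 - log(exp(z) - 3)/3 + C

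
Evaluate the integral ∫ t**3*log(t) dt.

t**4*log(t)/4 - t**4/16 + C

Use integration by parts with u = log(t), dv = t**3 dt.
Then du = 1/t dt and v = t**4/4.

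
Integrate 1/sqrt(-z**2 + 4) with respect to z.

Substitute z = 2·sin(θ), so dz = 2·cos(θ) dθ and the radical becomes sqrt(-z**2 + 4) = 2·cos(θ) by the Pythagorean identity.
Integrate the resulting trig expression in θ, then back-substitute θ = asin(z/2), sin(θ) = z/2, cos(θ) = sqrt(-z**2 + 4)/2 (absorbing any constant into C).

asin(z/2) + C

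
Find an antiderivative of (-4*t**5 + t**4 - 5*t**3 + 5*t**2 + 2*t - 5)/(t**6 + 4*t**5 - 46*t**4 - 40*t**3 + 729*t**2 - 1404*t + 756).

Factor the denominator: (t - 3)**2*(t - 2)*(t - 1)*(t + 6)*(t + 7).
Partial-fraction decomposition: -7157/(720*(t + 7)) + 33643/(4536*(t + 6)) + 3/(112*(t - 1)) - 133/(72*(t - 2)) + 557/(1620*(t - 3)) - 49/(9*(t - 3)**2).
Integrate each term; A/(t−a) gives A·log|t−a|; A/(t−a)² gives −A/(t−a).

557*log(t - 3)/1620 - 133*log(t - 2)/72 + 3*log(t - 1)/112 + 33643*log(t + 6)/4536 - 7157*log(t + 7)/720 + 49/(9*t - 27) + C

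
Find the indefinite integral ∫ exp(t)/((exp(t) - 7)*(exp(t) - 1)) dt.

log(exp(t) - 7)/6 - log(exp(t) - 1)/6 + C

Let u = e^t, du = e^t dt.
The integral becomes ∫ du/((u-1)(u-7)); decompose into partial fractions.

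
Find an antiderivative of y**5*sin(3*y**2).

-y**4*cos(3*y**2)/6 + y**2*sin(3*y**2)/9 + cos(3*y**2)/27 + C

Let u = y², du = 2y dy; rewrite as (1/2)∫ u^2·sin(3u) du.
Now integrate by parts 2 times.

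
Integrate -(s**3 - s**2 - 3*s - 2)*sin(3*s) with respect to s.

Use integration by parts with u = s**3 - s**2 - 3*s - 2, dv = -sin(3*s) ds, so v = cos(3*s)/3.
Apply parts 3 times (tabular method): alternate signs, differentiate u down to 0, integrate dv up.

s**3*cos(3*s)/3 - s**2*sin(3*s)/3 - s**2*cos(3*s)/3 + 2*s*sin(3*s)/9 - 11*s*cos(3*s)/9 + 11*sin(3*s)/27 - 16*cos(3*s)/27 + C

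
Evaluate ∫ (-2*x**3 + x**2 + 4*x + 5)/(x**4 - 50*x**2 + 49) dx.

-151*log(x - 7)/168 - log(x - 1)/12 + log(x + 1)/24 - 89*log(x + 7)/84 + C

Factor the denominator: (x - 7)*(x - 1)*(x + 1)*(x + 7).
Partial-fraction decomposition: -89/(84*(x + 7)) + 1/(24*(x + 1)) - 1/(12*(x - 1)) - 151/(168*(x - 7)).
Integrate each term: A/(x−a) contributes A·log|x−a|.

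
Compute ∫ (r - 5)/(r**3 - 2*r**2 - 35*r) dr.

Factor the denominator: r*(r - 7)*(r + 5).
Partial-fraction decomposition: -1/(6*(r + 5)) + 1/(42*(r - 7)) + 1/(7*r).
Integrate each term: A/(r−a) contributes A·log|r−a|.

log(r)/7 + log(r - 7)/42 - log(r + 5)/6 + C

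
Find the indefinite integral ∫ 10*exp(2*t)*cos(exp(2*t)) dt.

Let u = exp(2*t), so du = (2*exp(2*t)) dt.
Rewriting, the integral becomes 5·∫ cos(u) du = 5·sin(u).
Substituting back, u = exp(2*t).

5*sin(exp(2*t)) + C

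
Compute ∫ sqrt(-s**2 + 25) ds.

Substitute s = 5·sin(θ), so ds = 5·cos(θ) dθ and the radical becomes sqrt(-s**2 + 25) = 5·cos(θ) by the Pythagorean identity.
Integrate the resulting trig expression in θ, then back-substitute θ = asin(s/5), sin(θ) = s/5, cos(θ) = sqrt(-s**2 + 25)/5 (absorbing any constant into C).

s*sqrt(-s**2 + 25)/2 + 25*asin(s/5)/2 + C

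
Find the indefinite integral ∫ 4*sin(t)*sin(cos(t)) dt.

4*cos(cos(t)) + C

Let u = cos(t), so du = (-sin(t)) dt.
Rewriting, the integral becomes -4·∫ sin(u) du = -4·-cos(u).
Substituting back, u = cos(t).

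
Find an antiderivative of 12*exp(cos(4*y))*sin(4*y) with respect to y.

-3*exp(cos(4*y)) + C

Let u = cos(4*y), so du = (-4*sin(4*y)) dy.
Rewriting, the integral becomes -3·∫ e^u du = -3·e^u.
Substituting back, u = cos(4*y).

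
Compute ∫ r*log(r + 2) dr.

Use integration by parts with u = log(r + 2), dv = r dr.
Then du = 1/(r + 2) dr and v = r**2/2.

r**2*log(r + 2)/2 - r**2/4 + r - 2*log(r + 2) + C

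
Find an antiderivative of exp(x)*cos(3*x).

3*exp(x)*sin(3*x)/10 + exp(x)*cos(3*x)/10 + C

Let I denote the integral. Integrate by parts with u = cos(3*x), dv = exp(x) dx, so v = exp(x): I = exp(x)*cos(3*x) + 3·∫ exp(x)*sin(3*x) dx.
Apply parts again with u = sin(3*x), dv = exp(x) dx: ∫ exp(x)*sin(3*x) dx = exp(x)*sin(3*x) − 3·I. Substituting back brings back I: I = 3*exp(x)*sin(3*x) + exp(x)*cos(3*x) − 9·I.
Solving for I: (1 + 9)·I equals the remaining terms, so I = (1/10)·(3*exp(x)*sin(3*x) + exp(x)*cos(3*x)).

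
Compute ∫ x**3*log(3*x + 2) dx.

Use integration by parts with u = log(3*x + 2), dv = x**3 dx.
Then du = 3/(3*x + 2) dx and v = x**4/4.

x**4*log(3*x + 2)/4 - x**4/16 + x**3/18 - x**2/18 + 2*x/27 - 4*log(3*x + 2)/81 + C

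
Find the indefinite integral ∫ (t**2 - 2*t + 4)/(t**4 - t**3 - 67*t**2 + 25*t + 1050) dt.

log(t - 7)/8 - 19*log(t - 5)/220 + 13*log(t + 5)/40 - 4*log(t + 6)/11 + C

Factor the denominator: (t - 7)*(t - 5)*(t + 5)*(t + 6).
Partial-fraction decomposition: -4/(11*(t + 6)) + 13/(40*(t + 5)) - 19/(220*(t - 5)) + 1/(8*(t - 7)).
Integrate each term: A/(t−a) contributes A·log|t−a|.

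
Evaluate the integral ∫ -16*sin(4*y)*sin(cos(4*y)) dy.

-4*cos(cos(4*y)) + C

Let u = cos(4*y), so du = (-4*sin(4*y)) dy.
Rewriting, the integral becomes 4·∫ sin(u) du = 4·-cos(u).
Substituting back, u = cos(4*y).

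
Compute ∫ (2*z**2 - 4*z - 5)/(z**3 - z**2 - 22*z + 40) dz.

Factor the denominator: (z - 4)*(z - 2)*(z + 5).
Partial-fraction decomposition: 65/(63*(z + 5)) + 5/(14*(z - 2)) + 11/(18*(z - 4)).
Integrate each term: A/(z−a) contributes A·log|z−a|.

11*log(z - 4)/18 + 5*log(z - 2)/14 + 65*log(z + 5)/63 + C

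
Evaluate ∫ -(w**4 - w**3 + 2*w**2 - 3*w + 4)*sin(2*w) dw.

w**4*cos(2*w)/2 - w**3*sin(2*w) - w**3*cos(2*w)/2 + 3*w**2*sin(2*w)/4 - w**2*cos(2*w)/2 + w*sin(2*w)/2 - 3*w*cos(2*w)/4 + 3*sin(2*w)/8 + 9*cos(2*w)/4 + C

Use integration by parts with u = w**4 - w**3 + 2*w**2 - 3*w + 4, dv = -sin(2*w) dw, so v = cos(2*w)/2.
Apply parts 4 times (tabular method): alternate signs, differentiate u down to 0, integrate dv up.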